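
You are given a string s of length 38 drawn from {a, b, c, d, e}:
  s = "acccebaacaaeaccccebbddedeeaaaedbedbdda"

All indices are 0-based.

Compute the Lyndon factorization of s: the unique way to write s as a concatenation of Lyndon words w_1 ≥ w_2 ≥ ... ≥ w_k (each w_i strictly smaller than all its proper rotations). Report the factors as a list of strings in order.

["accceb", "aacaaeaccccebbddedee", "aaaedbedbdd", "a"]

emit factor 1: 'accceb' (i=0, period=6)
emit factor 2: 'aacaaeaccccebbddedee' (i=6, period=20)
emit factor 3: 'aaaedbedbdd' (i=26, period=11)
emit factor 4: 'a' (i=37, period=1)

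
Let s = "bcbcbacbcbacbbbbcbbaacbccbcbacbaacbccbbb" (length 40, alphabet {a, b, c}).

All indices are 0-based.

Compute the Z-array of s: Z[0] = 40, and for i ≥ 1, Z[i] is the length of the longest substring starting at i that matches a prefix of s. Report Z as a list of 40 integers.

Z[0]=40
i=1: fresh scan; Z[1]=0
i=2: fresh scan; Z[2]=3 grow→box=[2,5)
i=3: min(r-i=2, Z[1]=0)=0; Z[3]=0
i=4: min(r-i=1, Z[2]=3)=1; Z[4]=1
i=5: fresh scan; Z[5]=0
i=6: fresh scan; Z[6]=0
i=7: fresh scan; Z[7]=3 grow→box=[7,10)
i=8: min(r-i=2, Z[1]=0)=0; Z[8]=0
i=9: min(r-i=1, Z[2]=3)=1; Z[9]=1
i=10: fresh scan; Z[10]=0
i=11: fresh scan; Z[11]=0
i=12: fresh scan; Z[12]=1 grow→box=[12,13)
i=13: fresh scan; Z[13]=1 grow→box=[13,14)
i=14: fresh scan; Z[14]=1 grow→box=[14,15)
i=15: fresh scan; Z[15]=3 grow→box=[15,18)
i=16: min(r-i=2, Z[1]=0)=0; Z[16]=0
i=17: min(r-i=1, Z[2]=3)=1; Z[17]=1
i=18: fresh scan; Z[18]=1 grow→box=[18,19)
i=19: fresh scan; Z[19]=0
i=20: fresh scan; Z[20]=0
i=21: fresh scan; Z[21]=0
i=22: fresh scan; Z[22]=2 grow→box=[22,24)
i=23: min(r-i=1, Z[1]=0)=0; Z[23]=0
i=24: fresh scan; Z[24]=0
i=25: fresh scan; Z[25]=3 grow→box=[25,28)
i=26: min(r-i=2, Z[1]=0)=0; Z[26]=0
i=27: min(r-i=1, Z[2]=3)=1; Z[27]=1
i=28: fresh scan; Z[28]=0
i=29: fresh scan; Z[29]=0
i=30: fresh scan; Z[30]=1 grow→box=[30,31)
i=31: fresh scan; Z[31]=0
i=32: fresh scan; Z[32]=0
i=33: fresh scan; Z[33]=0
i=34: fresh scan; Z[34]=2 grow→box=[34,36)
i=35: min(r-i=1, Z[1]=0)=0; Z[35]=0
i=36: fresh scan; Z[36]=0
i=37: fresh scan; Z[37]=1 grow→box=[37,38)
i=38: fresh scan; Z[38]=1 grow→box=[38,39)
i=39: fresh scan; Z[39]=1 grow→box=[39,40)

[40, 0, 3, 0, 1, 0, 0, 3, 0, 1, 0, 0, 1, 1, 1, 3, 0, 1, 1, 0, 0, 0, 2, 0, 0, 3, 0, 1, 0, 0, 1, 0, 0, 0, 2, 0, 0, 1, 1, 1]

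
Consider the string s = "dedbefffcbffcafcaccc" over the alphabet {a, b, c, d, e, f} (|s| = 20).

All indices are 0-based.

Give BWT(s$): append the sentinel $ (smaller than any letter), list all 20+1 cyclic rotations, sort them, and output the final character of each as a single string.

rank  rotation               last
    0  $dedbefffcbffcafcaccc  c
    1  accc$dedbefffcbffcafc  c
    2  afcaccc$dedbefffcbffc  c
    3  befffcbffcafcaccc$ded  d
    4  bffcafcaccc$dedbefffc  c
    5  c$dedbefffcbffcafcacc  c
    6  caccc$dedbefffcbffcaf  f
    7  cafcaccc$dedbefffcbff  f
    8  cbffcafcaccc$dedbefff  f
    9  cc$dedbefffcbffcafcac  c
   10  ccc$dedbefffcbffcafca  a
   11  dbefffcbffcafcaccc$de  e
   12  dedbefffcbffcafcaccc$  $
   13  edbefffcbffcafcaccc$d  d
   14  efffcbffcafcaccc$dedb  b
   15  fcaccc$dedbefffcbffca  a
   16  fcafcaccc$dedbefffcbf  f
   17  fcbffcafcaccc$dedbeff  f
   18  ffcafcaccc$dedbefffcb  b
   19  ffcbffcafcaccc$dedbef  f
   20  fffcbffcafcaccc$dedbe  e

cccdccfffcae$dbaffbfe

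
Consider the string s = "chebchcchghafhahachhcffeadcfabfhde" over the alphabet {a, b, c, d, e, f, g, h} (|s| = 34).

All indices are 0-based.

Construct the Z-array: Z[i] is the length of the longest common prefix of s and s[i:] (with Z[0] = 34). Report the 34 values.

Z[0]=34
i=1: i≥r, start 0; Z[1]=0
i=2: i≥r, start 0; Z[2]=0
i=3: i≥r, start 0; Z[3]=0
i=4: i≥r, start 0; Z[4]=2 grow→box=[4,6)
i=5: min(r-i=1, Z[1]=0)=0; Z[5]=0
i=6: i≥r, start 0; Z[6]=1 grow→box=[6,7)
i=7: i≥r, start 0; Z[7]=2 grow→box=[7,9)
i=8: min(r-i=1, Z[1]=0)=0; Z[8]=0
i=9: i≥r, start 0; Z[9]=0
i=10: i≥r, start 0; Z[10]=0
i=11: i≥r, start 0; Z[11]=0
i=12: i≥r, start 0; Z[12]=0
i=13: i≥r, start 0; Z[13]=0
i=14: i≥r, start 0; Z[14]=0
i=15: i≥r, start 0; Z[15]=0
i=16: i≥r, start 0; Z[16]=0
i=17: i≥r, start 0; Z[17]=2 grow→box=[17,19)
i=18: min(r-i=1, Z[1]=0)=0; Z[18]=0
i=19: i≥r, start 0; Z[19]=0
i=20: i≥r, start 0; Z[20]=1 grow→box=[20,21)
i=21: i≥r, start 0; Z[21]=0
i=22: i≥r, start 0; Z[22]=0
i=23: i≥r, start 0; Z[23]=0
i=24: i≥r, start 0; Z[24]=0
i=25: i≥r, start 0; Z[25]=0
i=26: i≥r, start 0; Z[26]=1 grow→box=[26,27)
i=27: i≥r, start 0; Z[27]=0
i=28: i≥r, start 0; Z[28]=0
i=29: i≥r, start 0; Z[29]=0
i=30: i≥r, start 0; Z[30]=0
i=31: i≥r, start 0; Z[31]=0
i=32: i≥r, start 0; Z[32]=0
i=33: i≥r, start 0; Z[33]=0

[34, 0, 0, 0, 2, 0, 1, 2, 0, 0, 0, 0, 0, 0, 0, 0, 0, 2, 0, 0, 1, 0, 0, 0, 0, 0, 1, 0, 0, 0, 0, 0, 0, 0]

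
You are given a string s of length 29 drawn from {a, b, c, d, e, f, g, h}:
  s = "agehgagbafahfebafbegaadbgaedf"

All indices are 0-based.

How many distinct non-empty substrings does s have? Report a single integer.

407

rank | idx | suffix
   0 |  20 | aadbgaedf
   1 |  21 | adbgaedf
   2 |  25 | aedf
   3 |   8 | afahfebafbegaadbgaedf
   4 |  15 | afbegaadbgaedf
   5 |   5 | agbafahfebafbegaadbgaedf
   6 |   0 | agehgagbafahfebafbegaadbgaedf
   7 |  10 | ahfebafbegaadbgaedf
   8 |   7 | bafahfebafbegaadbgaedf
   9 |  14 | bafbegaadbgaedf
  10 |  17 | begaadbgaedf
  11 |  23 | bgaedf
  12 |  22 | dbgaedf
  13 |  27 | df
  14 |  13 | ebafbegaadbgaedf
  15 |  26 | edf
  16 |  18 | egaadbgaedf
  17 |   2 | ehgagbafahfebafbegaadbgaedf
  18 |  28 | f
  19 |   9 | fahfebafbegaadbgaedf
  20 |  16 | fbegaadbgaedf
  21 |  12 | febafbegaadbgaedf
  22 |  19 | gaadbgaedf
  23 |  24 | gaedf
  24 |   4 | gagbafahfebafbegaadbgaedf
  25 |   6 | gbafahfebafbegaadbgaedf
  26 |   1 | gehgagbafahfebafbegaadbgaedf
  27 |  11 | hfebafbegaadbgaedf
  28 |   3 | hgagbafahfebafbegaadbgaedf

SA = [20, 21, 25, 8, 15, 5, 0, 10, 7, 14, 17, 23, 22, 27, 13, 26, 18, 2, 28, 9, 16, 12, 19, 24, 4, 6, 1, 11, 3]
rank  pair      lcp
   1  s[20:],s[21:]  1  'a'
   2  s[21:],s[25:]  1  'a'
   3  s[25:],s[8:]  1  'a'
   4  s[8:],s[15:]  2  'af'
   5  s[15:],s[5:]  1  'a'
   6  s[5:],s[0:]  2  'ag'
   7  s[0:],s[10:]  1  'a'
   8  s[10:],s[7:]  0  ''
   9  s[7:],s[14:]  3  'baf'
  10  s[14:],s[17:]  1  'b'
  11  s[17:],s[23:]  1  'b'
  12  s[23:],s[22:]  0  ''
  13  s[22:],s[27:]  1  'd'
  14  s[27:],s[13:]  0  ''
  15  s[13:],s[26:]  1  'e'
  16  s[26:],s[18:]  1  'e'
  17  s[18:],s[2:]  1  'e'
  18  s[2:],s[28:]  0  ''
  19  s[28:],s[9:]  1  'f'
  20  s[9:],s[16:]  1  'f'
  21  s[16:],s[12:]  1  'f'
  22  s[12:],s[19:]  0  ''
  23  s[19:],s[24:]  2  'ga'
  24  s[24:],s[4:]  2  'ga'
  25  s[4:],s[6:]  1  'g'
  26  s[6:],s[1:]  1  'g'
  27  s[1:],s[11:]  0  ''
  28  s[11:],s[3:]  1  'h'

n(n+1)/2 = 29·30/2 = 435
Σ LCP = 0 + 1 + 1 + 1 + 2 + 1 + 2 + 1 + 0 + 3 + 1 + 1 + 0 + 1 + 0 + 1 + 1 + 1 + 0 + 1 + 1 + 1 + 0 + 2 + 2 + 1 + 1 + 0 + 1 = 28
distinct = 435 − 28 = 407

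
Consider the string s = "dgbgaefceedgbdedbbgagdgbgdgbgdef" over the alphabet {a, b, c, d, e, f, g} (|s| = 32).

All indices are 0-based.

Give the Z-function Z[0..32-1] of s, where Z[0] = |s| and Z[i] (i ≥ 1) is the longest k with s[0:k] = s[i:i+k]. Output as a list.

Z[0]=32
i=1: i≥r, start 0; Z[1]=0
i=2: i≥r, start 0; Z[2]=0
i=3: i≥r, start 0; Z[3]=0
i=4: i≥r, start 0; Z[4]=0
i=5: i≥r, start 0; Z[5]=0
i=6: i≥r, start 0; Z[6]=0
i=7: i≥r, start 0; Z[7]=0
i=8: i≥r, start 0; Z[8]=0
i=9: i≥r, start 0; Z[9]=0
i=10: i≥r, start 0; Z[10]=3 scan→box=[10,13)
i=11: min(r-i=2, Z[1]=0)=0; Z[11]=0
i=12: min(r-i=1, Z[2]=0)=0; Z[12]=0
i=13: i≥r, start 0; Z[13]=1 scan→box=[13,14)
i=14: i≥r, start 0; Z[14]=0
i=15: i≥r, start 0; Z[15]=1 scan→box=[15,16)
i=16: i≥r, start 0; Z[16]=0
i=17: i≥r, start 0; Z[17]=0
i=18: i≥r, start 0; Z[18]=0
i=19: i≥r, start 0; Z[19]=0
i=20: i≥r, start 0; Z[20]=0
i=21: i≥r, start 0; Z[21]=4 scan→box=[21,25)
i=22: min(r-i=3, Z[1]=0)=0; Z[22]=0
i=23: min(r-i=2, Z[2]=0)=0; Z[23]=0
i=24: min(r-i=1, Z[3]=0)=0; Z[24]=0
i=25: i≥r, start 0; Z[25]=4 scan→box=[25,29)
i=26: min(r-i=3, Z[1]=0)=0; Z[26]=0
i=27: min(r-i=2, Z[2]=0)=0; Z[27]=0
i=28: min(r-i=1, Z[3]=0)=0; Z[28]=0
i=29: i≥r, start 0; Z[29]=1 scan→box=[29,30)
i=30: i≥r, start 0; Z[30]=0
i=31: i≥r, start 0; Z[31]=0

[32, 0, 0, 0, 0, 0, 0, 0, 0, 0, 3, 0, 0, 1, 0, 1, 0, 0, 0, 0, 0, 4, 0, 0, 0, 4, 0, 0, 0, 1, 0, 0]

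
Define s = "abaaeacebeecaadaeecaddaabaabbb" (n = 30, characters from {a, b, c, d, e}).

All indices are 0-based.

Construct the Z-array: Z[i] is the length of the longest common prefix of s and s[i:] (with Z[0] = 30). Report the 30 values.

[30, 0, 1, 1, 0, 1, 0, 0, 0, 0, 0, 0, 1, 1, 0, 1, 0, 0, 0, 1, 0, 0, 1, 4, 0, 1, 2, 0, 0, 0]

Z[0]=30
i=1: fresh scan; Z[1]=0
i=2: fresh scan; Z[2]=1 grow→box=[2,3)
i=3: fresh scan; Z[3]=1 grow→box=[3,4)
i=4: fresh scan; Z[4]=0
i=5: fresh scan; Z[5]=1 grow→box=[5,6)
i=6: fresh scan; Z[6]=0
i=7: fresh scan; Z[7]=0
i=8: fresh scan; Z[8]=0
i=9: fresh scan; Z[9]=0
i=10: fresh scan; Z[10]=0
i=11: fresh scan; Z[11]=0
i=12: fresh scan; Z[12]=1 grow→box=[12,13)
i=13: fresh scan; Z[13]=1 grow→box=[13,14)
i=14: fresh scan; Z[14]=0
i=15: fresh scan; Z[15]=1 grow→box=[15,16)
i=16: fresh scan; Z[16]=0
i=17: fresh scan; Z[17]=0
i=18: fresh scan; Z[18]=0
i=19: fresh scan; Z[19]=1 grow→box=[19,20)
i=20: fresh scan; Z[20]=0
i=21: fresh scan; Z[21]=0
i=22: fresh scan; Z[22]=1 grow→box=[22,23)
i=23: fresh scan; Z[23]=4 grow→box=[23,27)
i=24: min(r-i=3, Z[1]=0)=0; Z[24]=0
i=25: min(r-i=2, Z[2]=1)=1; Z[25]=1
i=26: min(r-i=1, Z[3]=1)=1; Z[26]=2 grow→box=[26,28)
i=27: min(r-i=1, Z[1]=0)=0; Z[27]=0
i=28: fresh scan; Z[28]=0
i=29: fresh scan; Z[29]=0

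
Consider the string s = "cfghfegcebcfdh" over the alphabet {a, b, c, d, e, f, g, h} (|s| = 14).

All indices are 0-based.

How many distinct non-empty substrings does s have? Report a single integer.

97

rank | idx | suffix
   0 |   9 | bcfdh
   1 |   7 | cebcfdh
   2 |  10 | cfdh
   3 |   0 | cfghfegcebcfdh
   4 |  12 | dh
   5 |   8 | ebcfdh
   6 |   5 | egcebcfdh
   7 |  11 | fdh
   8 |   4 | fegcebcfdh
   9 |   1 | fghfegcebcfdh
  10 |   6 | gcebcfdh
  11 |   2 | ghfegcebcfdh
  12 |  13 | h
  13 |   3 | hfegcebcfdh

SA = [9, 7, 10, 0, 12, 8, 5, 11, 4, 1, 6, 2, 13, 3]
rank  pair      lcp
   1  s[9:],s[7:]  0  ''
   2  s[7:],s[10:]  1  'c'
   3  s[10:],s[0:]  2  'cf'
   4  s[0:],s[12:]  0  ''
   5  s[12:],s[8:]  0  ''
   6  s[8:],s[5:]  1  'e'
   7  s[5:],s[11:]  0  ''
   8  s[11:],s[4:]  1  'f'
   9  s[4:],s[1:]  1  'f'
  10  s[1:],s[6:]  0  ''
  11  s[6:],s[2:]  1  'g'
  12  s[2:],s[13:]  0  ''
  13  s[13:],s[3:]  1  'h'

n(n+1)/2 = 14·15/2 = 105
Σ LCP = 0 + 0 + 1 + 2 + 0 + 0 + 1 + 0 + 1 + 1 + 0 + 1 + 0 + 1 = 8
distinct = 105 − 8 = 97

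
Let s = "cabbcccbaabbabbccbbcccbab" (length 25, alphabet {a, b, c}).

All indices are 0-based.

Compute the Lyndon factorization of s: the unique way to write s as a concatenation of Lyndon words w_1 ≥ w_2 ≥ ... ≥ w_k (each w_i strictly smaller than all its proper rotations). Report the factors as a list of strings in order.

["c", "abbcccb", "aabbabbccbbcccbab"]

emit factor 1: 'c' (i=0, period=1)
emit factor 2: 'abbcccb' (i=1, period=7)
emit factor 3: 'aabbabbccbbcccbab' (i=8, period=17)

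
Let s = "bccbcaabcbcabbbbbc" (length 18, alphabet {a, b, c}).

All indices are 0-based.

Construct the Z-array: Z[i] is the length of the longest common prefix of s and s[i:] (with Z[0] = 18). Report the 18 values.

Z[0]=18
i=1: outside box; Z[1]=0
i=2: outside box; Z[2]=0
i=3: outside box; Z[3]=2 grow→box=[3,5)
i=4: min(r-i=1, Z[1]=0)=0; Z[4]=0
i=5: outside box; Z[5]=0
i=6: outside box; Z[6]=0
i=7: outside box; Z[7]=2 grow→box=[7,9)
i=8: min(r-i=1, Z[1]=0)=0; Z[8]=0
i=9: outside box; Z[9]=2 grow→box=[9,11)
i=10: min(r-i=1, Z[1]=0)=0; Z[10]=0
i=11: outside box; Z[11]=0
i=12: outside box; Z[12]=1 grow→box=[12,13)
i=13: outside box; Z[13]=1 grow→box=[13,14)
i=14: outside box; Z[14]=1 grow→box=[14,15)
i=15: outside box; Z[15]=1 grow→box=[15,16)
i=16: outside box; Z[16]=2 grow→box=[16,18)
i=17: min(r-i=1, Z[1]=0)=0; Z[17]=0

[18, 0, 0, 2, 0, 0, 0, 2, 0, 2, 0, 0, 1, 1, 1, 1, 2, 0]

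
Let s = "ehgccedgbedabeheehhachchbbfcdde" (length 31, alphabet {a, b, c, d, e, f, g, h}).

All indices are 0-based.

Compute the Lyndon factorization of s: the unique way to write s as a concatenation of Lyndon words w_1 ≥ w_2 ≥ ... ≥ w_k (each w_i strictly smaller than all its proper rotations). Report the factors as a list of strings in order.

["ehg", "ccedg", "bed", "abeheehhachchbbfcdde"]

emit factor 1: 'ehg' (i=0, period=3)
emit factor 2: 'ccedg' (i=3, period=5)
emit factor 3: 'bed' (i=8, period=3)
emit factor 4: 'abeheehhachchbbfcdde' (i=11, period=20)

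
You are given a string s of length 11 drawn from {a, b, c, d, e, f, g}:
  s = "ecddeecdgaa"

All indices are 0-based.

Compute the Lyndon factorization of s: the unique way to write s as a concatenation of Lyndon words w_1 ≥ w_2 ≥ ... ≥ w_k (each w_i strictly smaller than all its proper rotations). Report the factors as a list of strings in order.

emit factor 1: 'e' (i=0, period=1)
emit factor 2: 'cddeecdg' (i=1, period=8)
emit factor 3: 'a' (i=9, period=1)
emit factor 4: 'a' (i=10, period=1)

["e", "cddeecdg", "a", "a"]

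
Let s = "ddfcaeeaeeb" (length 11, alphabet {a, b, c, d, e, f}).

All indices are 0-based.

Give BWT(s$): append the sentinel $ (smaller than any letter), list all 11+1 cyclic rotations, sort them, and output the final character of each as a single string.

bceef$deeaad

rank  rotation      last
    0  $ddfcaeeaeeb  b
    1  aeeaeeb$ddfc  c
    2  aeeb$ddfcaee  e
    3  b$ddfcaeeaee  e
    4  caeeaeeb$ddf  f
    5  ddfcaeeaeeb$  $
    6  dfcaeeaeeb$d  d
    7  eaeeb$ddfcae  e
    8  eb$ddfcaeeae  e
    9  eeaeeb$ddfca  a
   10  eeb$ddfcaeea  a
   11  fcaeeaeeb$dd  d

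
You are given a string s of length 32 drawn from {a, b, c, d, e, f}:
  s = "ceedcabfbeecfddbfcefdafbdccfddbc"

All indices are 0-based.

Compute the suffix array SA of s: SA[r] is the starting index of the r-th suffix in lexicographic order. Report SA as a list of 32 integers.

rank | idx | suffix
   0 |   5 | abfbeecfddbfcefdafbdccfddbc
   1 |  21 | afbdccfddbc
   2 |  30 | bc
   3 |  23 | bdccfddbc
   4 |   8 | beecfddbfcefdafbdccfddbc
   5 |   6 | bfbeecfddbfcefdafbdccfddbc
   6 |  15 | bfcefdafbdccfddbc
   7 |  31 | c
   8 |   4 | cabfbeecfddbfcefdafbdccfddbc
   9 |  25 | ccfddbc
  10 |   0 | ceedcabfbeecfddbfcefdafbdccfddbc
  11 |  17 | cefdafbdccfddbc
  12 |  26 | cfddbc
  13 |  11 | cfddbfcefdafbdccfddbc
  14 |  20 | dafbdccfddbc
  15 |  29 | dbc
  16 |  14 | dbfcefdafbdccfddbc
  17 |   3 | dcabfbeecfddbfcefdafbdccfddbc
  18 |  24 | dccfddbc
  19 |  28 | ddbc
  20 |  13 | ddbfcefdafbdccfddbc
  21 |  10 | ecfddbfcefdafbdccfddbc
  22 |   2 | edcabfbeecfddbfcefdafbdccfddbc
  23 |   9 | eecfddbfcefdafbdccfddbc
  24 |   1 | eedcabfbeecfddbfcefdafbdccfddbc
  25 |  18 | efdafbdccfddbc
  26 |  22 | fbdccfddbc
  27 |   7 | fbeecfddbfcefdafbdccfddbc
  28 |  16 | fcefdafbdccfddbc
  29 |  19 | fdafbdccfddbc
  30 |  27 | fddbc
  31 |  12 | fddbfcefdafbdccfddbc

[5, 21, 30, 23, 8, 6, 15, 31, 4, 25, 0, 17, 26, 11, 20, 29, 14, 3, 24, 28, 13, 10, 2, 9, 1, 18, 22, 7, 16, 19, 27, 12]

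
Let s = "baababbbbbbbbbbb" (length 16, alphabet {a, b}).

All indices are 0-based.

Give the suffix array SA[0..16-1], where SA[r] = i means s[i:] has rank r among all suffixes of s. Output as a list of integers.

rank | idx | suffix
   0 |   1 | aababbbbbbbbbbb
   1 |   2 | ababbbbbbbbbbb
   2 |   4 | abbbbbbbbbbb
   3 |  15 | b
   4 |   0 | baababbbbbbbbbbb
   5 |   3 | babbbbbbbbbbb
   6 |  14 | bb
   7 |  13 | bbb
   8 |  12 | bbbb
   9 |  11 | bbbbb
  10 |  10 | bbbbbb
  11 |   9 | bbbbbbb
  12 |   8 | bbbbbbbb
  13 |   7 | bbbbbbbbb
  14 |   6 | bbbbbbbbbb
  15 |   5 | bbbbbbbbbbb

[1, 2, 4, 15, 0, 3, 14, 13, 12, 11, 10, 9, 8, 7, 6, 5]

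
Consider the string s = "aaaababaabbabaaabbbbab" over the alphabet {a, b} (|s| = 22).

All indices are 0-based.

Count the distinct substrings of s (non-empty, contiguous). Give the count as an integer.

198

rank→(start, suffix):
  0 → (0, 'aaaababaabbabaaabbbbab')
  1 → (1, 'aaababaabbabaaabbbbab')
  2 → (13, 'aaabbbbab')
  3 → (2, 'aababaabbabaaabbbbab')
  4 → (7, 'aabbabaaabbbbab')
  5 → (14, 'aabbbbab')
  6 → (20, 'ab')
  7 → (11, 'abaaabbbbab')
  8 → (5, 'abaabbabaaabbbbab')
  9 → (3, 'ababaabbabaaabbbbab')
  10 → (8, 'abbabaaabbbbab')
  11 → (15, 'abbbbab')
  12 → (21, 'b')
  13 → (12, 'baaabbbbab')
  14 → (6, 'baabbabaaabbbbab')
  15 → (19, 'bab')
  16 → (10, 'babaaabbbbab')
  17 → (4, 'babaabbabaaabbbbab')
  18 → (18, 'bbab')
  19 → (9, 'bbabaaabbbbab')
  20 → (17, 'bbbab')
  21 → (16, 'bbbbab')

SA = [0, 1, 13, 2, 7, 14, 20, 11, 5, 3, 8, 15, 21, 12, 6, 19, 10, 4, 18, 9, 17, 16]
rank  pair      lcp
   1  s[0:],s[1:]  3  'aaa'
   2  s[1:],s[13:]  4  'aaab'
   3  s[13:],s[2:]  2  'aa'
   4  s[2:],s[7:]  3  'aab'
   5  s[7:],s[14:]  4  'aabb'
   6  s[14:],s[20:]  1  'a'
   7  s[20:],s[11:]  2  'ab'
   8  s[11:],s[5:]  4  'abaa'
   9  s[5:],s[3:]  3  'aba'
  10  s[3:],s[8:]  2  'ab'
  11  s[8:],s[15:]  3  'abb'
  12  s[15:],s[21:]  0  ''
  13  s[21:],s[12:]  1  'b'
  14  s[12:],s[6:]  3  'baa'
  15  s[6:],s[19:]  2  'ba'
  16  s[19:],s[10:]  3  'bab'
  17  s[10:],s[4:]  5  'babaa'
  18  s[4:],s[18:]  1  'b'
  19  s[18:],s[9:]  4  'bbab'
  20  s[9:],s[17:]  2  'bb'
  21  s[17:],s[16:]  3  'bbb'

n(n+1)/2 = 22·23/2 = 253
Σ LCP = 0 + 3 + 4 + 2 + 3 + 4 + 1 + 2 + 4 + 3 + 2 + 3 + 0 + 1 + 3 + 2 + 3 + 5 + 1 + 4 + 2 + 3 = 55
distinct = 253 − 55 = 198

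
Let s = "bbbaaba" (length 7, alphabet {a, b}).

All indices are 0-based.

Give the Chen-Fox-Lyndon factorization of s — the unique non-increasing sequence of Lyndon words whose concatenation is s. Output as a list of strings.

["b", "b", "b", "aab", "a"]

emit factor 1: 'b' (i=0, period=1)
emit factor 2: 'b' (i=1, period=1)
emit factor 3: 'b' (i=2, period=1)
emit factor 4: 'aab' (i=3, period=3)
emit factor 5: 'a' (i=6, period=1)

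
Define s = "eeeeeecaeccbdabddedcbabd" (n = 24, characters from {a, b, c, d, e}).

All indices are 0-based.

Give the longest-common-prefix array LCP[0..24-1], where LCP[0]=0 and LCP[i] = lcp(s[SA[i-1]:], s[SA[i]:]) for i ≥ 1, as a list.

[0, 3, 1, 0, 1, 2, 2, 0, 1, 2, 1, 0, 1, 1, 1, 1, 0, 2, 1, 1, 2, 3, 4, 5]

rank→(start, suffix):
  0 → (21, 'abd')
  1 → (13, 'abddedcbabd')
  2 → (7, 'aeccbdabddedcbabd')
  3 → (20, 'babd')
  4 → (22, 'bd')
  5 → (11, 'bdabddedcbabd')
  6 → (14, 'bddedcbabd')
  7 → (6, 'caeccbdabddedcbabd')
  8 → (19, 'cbabd')
  9 → (10, 'cbdabddedcbabd')
  10 → (9, 'ccbdabddedcbabd')
  11 → (23, 'd')
  12 → (12, 'dabddedcbabd')
  13 → (18, 'dcbabd')
  14 → (15, 'ddedcbabd')
  15 → (16, 'dedcbabd')
  16 → (5, 'ecaeccbdabddedcbabd')
  17 → (8, 'eccbdabddedcbabd')
  18 → (17, 'edcbabd')
  19 → (4, 'eecaeccbdabddedcbabd')
  20 → (3, 'eeecaeccbdabddedcbabd')
  21 → (2, 'eeeecaeccbdabddedcbabd')
  22 → (1, 'eeeeecaeccbdabddedcbabd')
  23 → (0, 'eeeeeecaeccbdabddedcbabd')

SA = [21, 13, 7, 20, 22, 11, 14, 6, 19, 10, 9, 23, 12, 18, 15, 16, 5, 8, 17, 4, 3, 2, 1, 0]
rank  pair      lcp
   1  s[21:],s[13:]  3  'abd'
   2  s[13:],s[7:]  1  'a'
   3  s[7:],s[20:]  0  ''
   4  s[20:],s[22:]  1  'b'
   5  s[22:],s[11:]  2  'bd'
   6  s[11:],s[14:]  2  'bd'
   7  s[14:],s[6:]  0  ''
   8  s[6:],s[19:]  1  'c'
   9  s[19:],s[10:]  2  'cb'
  10  s[10:],s[9:]  1  'c'
  11  s[9:],s[23:]  0  ''
  12  s[23:],s[12:]  1  'd'
  13  s[12:],s[18:]  1  'd'
  14  s[18:],s[15:]  1  'd'
  15  s[15:],s[16:]  1  'd'
  16  s[16:],s[5:]  0  ''
  17  s[5:],s[8:]  2  'ec'
  18  s[8:],s[17:]  1  'e'
  19  s[17:],s[4:]  1  'e'
  20  s[4:],s[3:]  2  'ee'
  21  s[3:],s[2:]  3  'eee'
  22  s[2:],s[1:]  4  'eeee'
  23  s[1:],s[0:]  5  'eeeee'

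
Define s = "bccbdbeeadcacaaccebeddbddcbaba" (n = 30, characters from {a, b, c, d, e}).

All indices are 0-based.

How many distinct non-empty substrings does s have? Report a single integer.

430

rank | idx | suffix
   0 |  29 | a
   1 |  13 | aaccebeddbddcbaba
   2 |  27 | aba
   3 |  11 | acaaccebeddbddcbaba
   4 |  14 | accebeddbddcbaba
   5 |   8 | adcacaaccebeddbddcbaba
   6 |  28 | ba
   7 |  26 | baba
   8 |   0 | bccbdbeeadcacaaccebeddbddcbaba
   9 |   3 | bdbeeadcacaaccebeddbddcbaba
  10 |  22 | bddcbaba
  11 |  18 | beddbddcbaba
  12 |   5 | beeadcacaaccebeddbddcbaba
  13 |  12 | caaccebeddbddcbaba
  14 |  10 | cacaaccebeddbddcbaba
  15 |  25 | cbaba
  16 |   2 | cbdbeeadcacaaccebeddbddcbaba
  17 |   1 | ccbdbeeadcacaaccebeddbddcbaba
  18 |  15 | ccebeddbddcbaba
  19 |  16 | cebeddbddcbaba
  20 |  21 | dbddcbaba
  21 |   4 | dbeeadcacaaccebeddbddcbaba
  22 |   9 | dcacaaccebeddbddcbaba
  23 |  24 | dcbaba
  24 |  20 | ddbddcbaba
  25 |  23 | ddcbaba
  26 |   7 | eadcacaaccebeddbddcbaba
  27 |  17 | ebeddbddcbaba
  28 |  19 | eddbddcbaba
  29 |   6 | eeadcacaaccebeddbddcbaba

SA = [29, 13, 27, 11, 14, 8, 28, 26, 0, 3, 22, 18, 5, 12, 10, 25, 2, 1, 15, 16, 21, 4, 9, 24, 20, 23, 7, 17, 19, 6]
[i] adj suffixes → lcp
  [1] 29/13 → 1 ('a')
  [2] 13/27 → 1 ('a')
  [3] 27/11 → 1 ('a')
  [4] 11/14 → 2 ('ac')
  [5] 14/8 → 1 ('a')
  [6] 8/28 → 0 ('')
  [7] 28/26 → 2 ('ba')
  [8] 26/0 → 1 ('b')
  [9] 0/3 → 1 ('b')
  [10] 3/22 → 2 ('bd')
  [11] 22/18 → 1 ('b')
  [12] 18/5 → 2 ('be')
  [13] 5/12 → 0 ('')
  [14] 12/10 → 2 ('ca')
  [15] 10/25 → 1 ('c')
  [16] 25/2 → 2 ('cb')
  [17] 2/1 → 1 ('c')
  [18] 1/15 → 2 ('cc')
  [19] 15/16 → 1 ('c')
  [20] 16/21 → 0 ('')
  [21] 21/4 → 2 ('db')
  [22] 4/9 → 1 ('d')
  [23] 9/24 → 2 ('dc')
  [24] 24/20 → 1 ('d')
  [25] 20/23 → 2 ('dd')
  [26] 23/7 → 0 ('')
  [27] 7/17 → 1 ('e')
  [28] 17/19 → 1 ('e')
  [29] 19/6 → 1 ('e')

n(n+1)/2 = 30·31/2 = 465
Σ LCP = 0 + 1 + 1 + 1 + 2 + 1 + 0 + 2 + 1 + 1 + 2 + 1 + 2 + 0 + 2 + 1 + 2 + 1 + 2 + 1 + 0 + 2 + 1 + 2 + 1 + 2 + 0 + 1 + 1 + 1 = 35
distinct = 465 − 35 = 430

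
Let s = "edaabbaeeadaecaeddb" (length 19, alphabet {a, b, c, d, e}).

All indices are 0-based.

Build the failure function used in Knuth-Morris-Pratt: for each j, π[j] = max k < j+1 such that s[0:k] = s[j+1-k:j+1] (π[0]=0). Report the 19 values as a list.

[0, 0, 0, 0, 0, 0, 0, 1, 1, 0, 0, 0, 1, 0, 0, 1, 2, 0, 0]

π[0] = 0
j=1 s[j]='d': π[1]=0 (border '')
j=2 s[j]='a': π[2]=0 (border '')
j=3 s[j]='a': π[3]=0 (border '')
j=4 s[j]='b': π[4]=0 (border '')
j=5 s[j]='b': π[5]=0 (border '')
j=6 s[j]='a': π[6]=0 (border '')
j=7 s[j]='e': π[7]=1 (border 'e')
j=8 s[j]='e': k: 1→0; π[8]=1 (border 'e')
j=9 s[j]='a': k: 1→0; π[9]=0 (border '')
j=10 s[j]='d': π[10]=0 (border '')
j=11 s[j]='a': π[11]=0 (border '')
j=12 s[j]='e': π[12]=1 (border 'e')
j=13 s[j]='c': k: 1→0; π[13]=0 (border '')
j=14 s[j]='a': π[14]=0 (border '')
j=15 s[j]='e': π[15]=1 (border 'e')
j=16 s[j]='d': π[16]=2 (border 'ed')
j=17 s[j]='d': k: 2→0; π[17]=0 (border '')
j=18 s[j]='b': π[18]=0 (border '')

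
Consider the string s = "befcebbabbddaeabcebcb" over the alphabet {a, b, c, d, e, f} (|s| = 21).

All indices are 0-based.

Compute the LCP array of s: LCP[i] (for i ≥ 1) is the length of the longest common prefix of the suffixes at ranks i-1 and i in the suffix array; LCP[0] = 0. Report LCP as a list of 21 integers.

rank | idx | suffix
   0 |   7 | abbddaeabcebcb
   1 |  14 | abcebcb
   2 |  12 | aeabcebcb
   3 |  20 | b
   4 |   6 | babbddaeabcebcb
   5 |   5 | bbabbddaeabcebcb
   6 |   8 | bbddaeabcebcb
   7 |  18 | bcb
   8 |  15 | bcebcb
   9 |   9 | bddaeabcebcb
  10 |   0 | befcebbabbddaeabcebcb
  11 |  19 | cb
  12 |   3 | cebbabbddaeabcebcb
  13 |  16 | cebcb
  14 |  11 | daeabcebcb
  15 |  10 | ddaeabcebcb
  16 |  13 | eabcebcb
  17 |   4 | ebbabbddaeabcebcb
  18 |  17 | ebcb
  19 |   1 | efcebbabbddaeabcebcb
  20 |   2 | fcebbabbddaeabcebcb

SA = [7, 14, 12, 20, 6, 5, 8, 18, 15, 9, 0, 19, 3, 16, 11, 10, 13, 4, 17, 1, 2]
i: (SA[i-1],SA[i]) lcp shared
  1: (7,14) 2 'ab'
  2: (14,12) 1 'a'
  3: (12,20) 0 ''
  4: (20,6) 1 'b'
  5: (6,5) 1 'b'
  6: (5,8) 2 'bb'
  7: (8,18) 1 'b'
  8: (18,15) 2 'bc'
  9: (15,9) 1 'b'
  10: (9,0) 1 'b'
  11: (0,19) 0 ''
  12: (19,3) 1 'c'
  13: (3,16) 3 'ceb'
  14: (16,11) 0 ''
  15: (11,10) 1 'd'
  16: (10,13) 0 ''
  17: (13,4) 1 'e'
  18: (4,17) 2 'eb'
  19: (17,1) 1 'e'
  20: (1,2) 0 ''

[0, 2, 1, 0, 1, 1, 2, 1, 2, 1, 1, 0, 1, 3, 0, 1, 0, 1, 2, 1, 0]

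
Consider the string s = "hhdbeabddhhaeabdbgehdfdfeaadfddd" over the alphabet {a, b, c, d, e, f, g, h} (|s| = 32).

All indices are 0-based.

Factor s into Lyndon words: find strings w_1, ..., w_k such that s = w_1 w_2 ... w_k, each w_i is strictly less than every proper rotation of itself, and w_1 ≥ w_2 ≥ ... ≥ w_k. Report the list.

emit factor 1: 'h' (i=0, period=1)
emit factor 2: 'h' (i=1, period=1)
emit factor 3: 'd' (i=2, period=1)
emit factor 4: 'be' (i=3, period=2)
emit factor 5: 'abddhhae' (i=5, period=8)
emit factor 6: 'abdbgehdfdfe' (i=13, period=12)
emit factor 7: 'aadfddd' (i=25, period=7)

["h", "h", "d", "be", "abddhhae", "abdbgehdfdfe", "aadfddd"]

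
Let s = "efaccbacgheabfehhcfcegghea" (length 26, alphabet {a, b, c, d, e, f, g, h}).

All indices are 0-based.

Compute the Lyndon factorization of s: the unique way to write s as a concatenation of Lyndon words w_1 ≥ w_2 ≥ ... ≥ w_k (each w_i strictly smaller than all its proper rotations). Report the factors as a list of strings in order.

["ef", "accbacghe", "abfehhcfcegghe", "a"]

emit factor 1: 'ef' (i=0, period=2)
emit factor 2: 'accbacghe' (i=2, period=9)
emit factor 3: 'abfehhcfcegghe' (i=11, period=14)
emit factor 4: 'a' (i=25, period=1)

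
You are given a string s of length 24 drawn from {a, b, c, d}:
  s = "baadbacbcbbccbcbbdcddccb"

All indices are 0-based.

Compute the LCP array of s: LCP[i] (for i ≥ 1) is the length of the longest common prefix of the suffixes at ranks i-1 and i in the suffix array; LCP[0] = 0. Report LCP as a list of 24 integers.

[0, 1, 1, 0, 1, 2, 1, 2, 1, 4, 2, 1, 0, 2, 3, 2, 5, 1, 3, 1, 0, 1, 2, 1]

rank→(start, suffix):
  0 → (1, 'aadbacbcbbccbcbbdcddccb')
  1 → (5, 'acbcbbccbcbbdcddccb')
  2 → (2, 'adbacbcbbccbcbbdcddccb')
  3 → (23, 'b')
  4 → (0, 'baadbacbcbbccbcbbdcddccb')
  5 → (4, 'bacbcbbccbcbbdcddccb')
  6 → (9, 'bbccbcbbdcddccb')
  7 → (15, 'bbdcddccb')
  8 → (7, 'bcbbccbcbbdcddccb')
  9 → (13, 'bcbbdcddccb')
  10 → (10, 'bccbcbbdcddccb')
  11 → (16, 'bdcddccb')
  12 → (22, 'cb')
  13 → (8, 'cbbccbcbbdcddccb')
  14 → (14, 'cbbdcddccb')
  15 → (6, 'cbcbbccbcbbdcddccb')
  16 → (12, 'cbcbbdcddccb')
  17 → (21, 'ccb')
  18 → (11, 'ccbcbbdcddccb')
  19 → (18, 'cddccb')
  20 → (3, 'dbacbcbbccbcbbdcddccb')
  21 → (20, 'dccb')
  22 → (17, 'dcddccb')
  23 → (19, 'ddccb')

SA = [1, 5, 2, 23, 0, 4, 9, 15, 7, 13, 10, 16, 22, 8, 14, 6, 12, 21, 11, 18, 3, 20, 17, 19]
rank  pair      lcp
   1  s[1:],s[5:]  1  'a'
   2  s[5:],s[2:]  1  'a'
   3  s[2:],s[23:]  0  ''
   4  s[23:],s[0:]  1  'b'
   5  s[0:],s[4:]  2  'ba'
   6  s[4:],s[9:]  1  'b'
   7  s[9:],s[15:]  2  'bb'
   8  s[15:],s[7:]  1  'b'
   9  s[7:],s[13:]  4  'bcbb'
  10  s[13:],s[10:]  2  'bc'
  11  s[10:],s[16:]  1  'b'
  12  s[16:],s[22:]  0  ''
  13  s[22:],s[8:]  2  'cb'
  14  s[8:],s[14:]  3  'cbb'
  15  s[14:],s[6:]  2  'cb'
  16  s[6:],s[12:]  5  'cbcbb'
  17  s[12:],s[21:]  1  'c'
  18  s[21:],s[11:]  3  'ccb'
  19  s[11:],s[18:]  1  'c'
  20  s[18:],s[3:]  0  ''
  21  s[3:],s[20:]  1  'd'
  22  s[20:],s[17:]  2  'dc'
  23  s[17:],s[19:]  1  'd'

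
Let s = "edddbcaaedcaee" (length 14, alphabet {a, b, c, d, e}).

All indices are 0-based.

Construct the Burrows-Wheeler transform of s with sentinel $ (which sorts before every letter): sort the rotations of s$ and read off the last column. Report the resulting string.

ecacdbddedeea$a

rank  rotation         last
    0  $edddbcaaedcaee  e
    1  aaedcaee$edddbc  c
    2  aedcaee$edddbca  a
    3  aee$edddbcaaedc  c
    4  bcaaedcaee$eddd  d
    5  caaedcaee$edddb  b
    6  caee$edddbcaaed  d
    7  dbcaaedcaee$edd  d
    8  dcaee$edddbcaae  e
    9  ddbcaaedcaee$ed  d
   10  dddbcaaedcaee$e  e
   11  e$edddbcaaedcae  e
   12  edcaee$edddbcaa  a
   13  edddbcaaedcaee$  $
   14  ee$edddbcaaedca  a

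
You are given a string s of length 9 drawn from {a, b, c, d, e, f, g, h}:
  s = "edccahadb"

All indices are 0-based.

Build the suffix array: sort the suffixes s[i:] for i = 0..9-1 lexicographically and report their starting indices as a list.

[6, 4, 8, 3, 2, 7, 1, 0, 5]

sorted suffixes:
  #0 SA[0]=6  'adb'
  #1 SA[1]=4  'ahadb'
  #2 SA[2]=8  'b'
  #3 SA[3]=3  'cahadb'
  #4 SA[4]=2  'ccahadb'
  #5 SA[5]=7  'db'
  #6 SA[6]=1  'dccahadb'
  #7 SA[7]=0  'edccahadb'
  #8 SA[8]=5  'hadb'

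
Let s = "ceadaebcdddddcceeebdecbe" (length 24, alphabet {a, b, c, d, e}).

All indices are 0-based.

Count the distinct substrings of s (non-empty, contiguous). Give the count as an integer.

sorted suffixes:
  #0 SA[0]=2  'adaebcdddddcceeebdecbe'
  #1 SA[1]=4  'aebcdddddcceeebdecbe'
  #2 SA[2]=6  'bcdddddcceeebdecbe'
  #3 SA[3]=18  'bdecbe'
  #4 SA[4]=22  'be'
  #5 SA[5]=21  'cbe'
  #6 SA[6]=13  'cceeebdecbe'
  #7 SA[7]=7  'cdddddcceeebdecbe'
  #8 SA[8]=0  'ceadaebcdddddcceeebdecbe'
  #9 SA[9]=14  'ceeebdecbe'
  #10 SA[10]=3  'daebcdddddcceeebdecbe'
  #11 SA[11]=12  'dcceeebdecbe'
  #12 SA[12]=11  'ddcceeebdecbe'
  #13 SA[13]=10  'dddcceeebdecbe'
  #14 SA[14]=9  'ddddcceeebdecbe'
  #15 SA[15]=8  'dddddcceeebdecbe'
  #16 SA[16]=19  'decbe'
  #17 SA[17]=23  'e'
  #18 SA[18]=1  'eadaebcdddddcceeebdecbe'
  #19 SA[19]=5  'ebcdddddcceeebdecbe'
  #20 SA[20]=17  'ebdecbe'
  #21 SA[21]=20  'ecbe'
  #22 SA[22]=16  'eebdecbe'
  #23 SA[23]=15  'eeebdecbe'

SA = [2, 4, 6, 18, 22, 21, 13, 7, 0, 14, 3, 12, 11, 10, 9, 8, 19, 23, 1, 5, 17, 20, 16, 15]
[i] adj suffixes → lcp
  [1] 2/4 → 1 ('a')
  [2] 4/6 → 0 ('')
  [3] 6/18 → 1 ('b')
  [4] 18/22 → 1 ('b')
  [5] 22/21 → 0 ('')
  [6] 21/13 → 1 ('c')
  [7] 13/7 → 1 ('c')
  [8] 7/0 → 1 ('c')
  [9] 0/14 → 2 ('ce')
  [10] 14/3 → 0 ('')
  [11] 3/12 → 1 ('d')
  [12] 12/11 → 1 ('d')
  [13] 11/10 → 2 ('dd')
  [14] 10/9 → 3 ('ddd')
  [15] 9/8 → 4 ('dddd')
  [16] 8/19 → 1 ('d')
  [17] 19/23 → 0 ('')
  [18] 23/1 → 1 ('e')
  [19] 1/5 → 1 ('e')
  [20] 5/17 → 2 ('eb')
  [21] 17/20 → 1 ('e')
  [22] 20/16 → 1 ('e')
  [23] 16/15 → 2 ('ee')

n(n+1)/2 = 24·25/2 = 300
Σ LCP = 0 + 1 + 0 + 1 + 1 + 0 + 1 + 1 + 1 + 2 + 0 + 1 + 1 + 2 + 3 + 4 + 1 + 0 + 1 + 1 + 2 + 1 + 1 + 2 = 28
distinct = 300 − 28 = 272

272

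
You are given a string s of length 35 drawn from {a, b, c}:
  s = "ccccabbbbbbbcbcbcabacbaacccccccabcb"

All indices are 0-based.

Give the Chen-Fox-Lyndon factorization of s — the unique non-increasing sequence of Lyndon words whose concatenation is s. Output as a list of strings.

["c", "c", "c", "c", "abbbbbbbcbcbc", "abacb", "aacccccccabcb"]

emit factor 1: 'c' (i=0, period=1)
emit factor 2: 'c' (i=1, period=1)
emit factor 3: 'c' (i=2, period=1)
emit factor 4: 'c' (i=3, period=1)
emit factor 5: 'abbbbbbbcbcbc' (i=4, period=13)
emit factor 6: 'abacb' (i=17, period=5)
emit factor 7: 'aacccccccabcb' (i=22, period=13)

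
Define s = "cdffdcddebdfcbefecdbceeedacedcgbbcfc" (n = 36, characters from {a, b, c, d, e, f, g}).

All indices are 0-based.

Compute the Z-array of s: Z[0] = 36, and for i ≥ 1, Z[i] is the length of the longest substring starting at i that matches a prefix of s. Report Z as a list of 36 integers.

Z[0]=36
i=1: fresh scan; Z[1]=0
i=2: fresh scan; Z[2]=0
i=3: fresh scan; Z[3]=0
i=4: fresh scan; Z[4]=0
i=5: fresh scan; Z[5]=2 scan→box=[5,7)
i=6: min(r-i=1, Z[1]=0)=0; Z[6]=0
i=7: fresh scan; Z[7]=0
i=8: fresh scan; Z[8]=0
i=9: fresh scan; Z[9]=0
i=10: fresh scan; Z[10]=0
i=11: fresh scan; Z[11]=0
i=12: fresh scan; Z[12]=1 scan→box=[12,13)
i=13: fresh scan; Z[13]=0
i=14: fresh scan; Z[14]=0
i=15: fresh scan; Z[15]=0
i=16: fresh scan; Z[16]=0
i=17: fresh scan; Z[17]=2 scan→box=[17,19)
i=18: min(r-i=1, Z[1]=0)=0; Z[18]=0
i=19: fresh scan; Z[19]=0
i=20: fresh scan; Z[20]=1 scan→box=[20,21)
i=21: fresh scan; Z[21]=0
i=22: fresh scan; Z[22]=0
i=23: fresh scan; Z[23]=0
i=24: fresh scan; Z[24]=0
i=25: fresh scan; Z[25]=0
i=26: fresh scan; Z[26]=1 scan→box=[26,27)
i=27: fresh scan; Z[27]=0
i=28: fresh scan; Z[28]=0
i=29: fresh scan; Z[29]=1 scan→box=[29,30)
i=30: fresh scan; Z[30]=0
i=31: fresh scan; Z[31]=0
i=32: fresh scan; Z[32]=0
i=33: fresh scan; Z[33]=1 scan→box=[33,34)
i=34: fresh scan; Z[34]=0
i=35: fresh scan; Z[35]=1 scan→box=[35,36)

[36, 0, 0, 0, 0, 2, 0, 0, 0, 0, 0, 0, 1, 0, 0, 0, 0, 2, 0, 0, 1, 0, 0, 0, 0, 0, 1, 0, 0, 1, 0, 0, 0, 1, 0, 1]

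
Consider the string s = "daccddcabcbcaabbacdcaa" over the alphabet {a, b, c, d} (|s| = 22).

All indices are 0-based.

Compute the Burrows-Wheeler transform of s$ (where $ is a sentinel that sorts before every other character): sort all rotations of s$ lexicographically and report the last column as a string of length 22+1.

rank  rotation                 last
    0  $daccddcabcbcaabbacdcaa  a
    1  a$daccddcabcbcaabbacdca  a
    2  aa$daccddcabcbcaabbacdc  c
    3  aabbacdcaa$daccddcabcbc  c
    4  abbacdcaa$daccddcabcbca  a
    5  abcbcaabbacdcaa$daccddc  c
    6  accddcabcbcaabbacdcaa$d  d
    7  acdcaa$daccddcabcbcaabb  b
    8  bacdcaa$daccddcabcbcaab  b
    9  bbacdcaa$daccddcabcbcaa  a
   10  bcaabbacdcaa$daccddcabc  c
   11  bcbcaabbacdcaa$daccddca  a
   12  caa$daccddcabcbcaabbacd  d
   13  caabbacdcaa$daccddcabcb  b
   14  cabcbcaabbacdcaa$daccdd  d
   15  cbcaabbacdcaa$daccddcab  b
   16  ccddcabcbcaabbacdcaa$da  a
   17  cdcaa$daccddcabcbcaabba  a
   18  cddcabcbcaabbacdcaa$dac  c
   19  daccddcabcbcaabbacdcaa$  $
   20  dcaa$daccddcabcbcaabbac  c
   21  dcabcbcaabbacdcaa$daccd  d
   22  ddcabcbcaabbacdcaa$dacc  c

aaccacdbbacadbdbaac$cdc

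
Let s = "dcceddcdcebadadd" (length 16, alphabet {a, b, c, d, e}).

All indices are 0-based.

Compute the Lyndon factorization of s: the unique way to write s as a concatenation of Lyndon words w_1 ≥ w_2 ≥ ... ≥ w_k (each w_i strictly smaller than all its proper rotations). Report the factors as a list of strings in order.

["d", "cceddcdce", "b", "adadd"]

emit factor 1: 'd' (i=0, period=1)
emit factor 2: 'cceddcdce' (i=1, period=9)
emit factor 3: 'b' (i=10, period=1)
emit factor 4: 'adadd' (i=11, period=5)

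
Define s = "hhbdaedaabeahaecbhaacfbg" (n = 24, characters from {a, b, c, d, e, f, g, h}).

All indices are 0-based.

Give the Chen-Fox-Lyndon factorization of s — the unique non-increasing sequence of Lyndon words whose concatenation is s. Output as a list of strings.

emit factor 1: 'h' (i=0, period=1)
emit factor 2: 'h' (i=1, period=1)
emit factor 3: 'bd' (i=2, period=2)
emit factor 4: 'aed' (i=4, period=3)
emit factor 5: 'aabeahaecbhaacfbg' (i=7, period=17)

["h", "h", "bd", "aed", "aabeahaecbhaacfbg"]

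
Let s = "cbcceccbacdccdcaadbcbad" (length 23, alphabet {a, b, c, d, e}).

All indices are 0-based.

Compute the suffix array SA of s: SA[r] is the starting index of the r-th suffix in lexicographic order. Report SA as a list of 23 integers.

[15, 8, 21, 16, 7, 20, 18, 1, 14, 6, 19, 0, 5, 11, 2, 12, 9, 3, 22, 17, 13, 10, 4]

rank | idx | suffix
   0 |  15 | aadbcbad
   1 |   8 | acdccdcaadbcbad
   2 |  21 | ad
   3 |  16 | adbcbad
   4 |   7 | bacdccdcaadbcbad
   5 |  20 | bad
   6 |  18 | bcbad
   7 |   1 | bcceccbacdccdcaadbcbad
   8 |  14 | caadbcbad
   9 |   6 | cbacdccdcaadbcbad
  10 |  19 | cbad
  11 |   0 | cbcceccbacdccdcaadbcbad
  12 |   5 | ccbacdccdcaadbcbad
  13 |  11 | ccdcaadbcbad
  14 |   2 | cceccbacdccdcaadbcbad
  15 |  12 | cdcaadbcbad
  16 |   9 | cdccdcaadbcbad
  17 |   3 | ceccbacdccdcaadbcbad
  18 |  22 | d
  19 |  17 | dbcbad
  20 |  13 | dcaadbcbad
  21 |  10 | dccdcaadbcbad
  22 |   4 | eccbacdccdcaadbcbad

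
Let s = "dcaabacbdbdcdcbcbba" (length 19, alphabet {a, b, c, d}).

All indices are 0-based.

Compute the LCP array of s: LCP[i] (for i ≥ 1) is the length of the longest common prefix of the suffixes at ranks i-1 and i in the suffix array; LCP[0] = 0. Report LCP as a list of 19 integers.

rank→(start, suffix):
  0 → (18, 'a')
  1 → (2, 'aabacbdbdcdcbcbba')
  2 → (3, 'abacbdbdcdcbcbba')
  3 → (5, 'acbdbdcdcbcbba')
  4 → (17, 'ba')
  5 → (4, 'bacbdbdcdcbcbba')
  6 → (16, 'bba')
  7 → (14, 'bcbba')
  8 → (7, 'bdbdcdcbcbba')
  9 → (9, 'bdcdcbcbba')
  10 → (1, 'caabacbdbdcdcbcbba')
  11 → (15, 'cbba')
  12 → (13, 'cbcbba')
  13 → (6, 'cbdbdcdcbcbba')
  14 → (11, 'cdcbcbba')
  15 → (8, 'dbdcdcbcbba')
  16 → (0, 'dcaabacbdbdcdcbcbba')
  17 → (12, 'dcbcbba')
  18 → (10, 'dcdcbcbba')

SA = [18, 2, 3, 5, 17, 4, 16, 14, 7, 9, 1, 15, 13, 6, 11, 8, 0, 12, 10]
[i] adj suffixes → lcp
  [1] 18/2 → 1 ('a')
  [2] 2/3 → 1 ('a')
  [3] 3/5 → 1 ('a')
  [4] 5/17 → 0 ('')
  [5] 17/4 → 2 ('ba')
  [6] 4/16 → 1 ('b')
  [7] 16/14 → 1 ('b')
  [8] 14/7 → 1 ('b')
  [9] 7/9 → 2 ('bd')
  [10] 9/1 → 0 ('')
  [11] 1/15 → 1 ('c')
  [12] 15/13 → 2 ('cb')
  [13] 13/6 → 2 ('cb')
  [14] 6/11 → 1 ('c')
  [15] 11/8 → 0 ('')
  [16] 8/0 → 1 ('d')
  [17] 0/12 → 2 ('dc')
  [18] 12/10 → 2 ('dc')

[0, 1, 1, 1, 0, 2, 1, 1, 1, 2, 0, 1, 2, 2, 1, 0, 1, 2, 2]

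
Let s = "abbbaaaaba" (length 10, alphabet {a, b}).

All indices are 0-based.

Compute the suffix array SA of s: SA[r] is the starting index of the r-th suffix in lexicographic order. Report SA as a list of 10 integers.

sorted suffixes:
  #0 SA[0]=9  'a'
  #1 SA[1]=4  'aaaaba'
  #2 SA[2]=5  'aaaba'
  #3 SA[3]=6  'aaba'
  #4 SA[4]=7  'aba'
  #5 SA[5]=0  'abbbaaaaba'
  #6 SA[6]=8  'ba'
  #7 SA[7]=3  'baaaaba'
  #8 SA[8]=2  'bbaaaaba'
  #9 SA[9]=1  'bbbaaaaba'

[9, 4, 5, 6, 7, 0, 8, 3, 2, 1]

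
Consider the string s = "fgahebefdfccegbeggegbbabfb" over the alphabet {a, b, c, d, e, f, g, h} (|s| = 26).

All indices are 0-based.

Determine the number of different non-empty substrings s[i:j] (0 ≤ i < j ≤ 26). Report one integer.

328

rank→(start, suffix):
  0 → (22, 'abfb')
  1 → (2, 'ahebefdfccegbeggegbbabfb')
  2 → (25, 'b')
  3 → (21, 'babfb')
  4 → (20, 'bbabfb')
  5 → (5, 'befdfccegbeggegbbabfb')
  6 → (14, 'beggegbbabfb')
  7 → (23, 'bfb')
  8 → (10, 'ccegbeggegbbabfb')
  9 → (11, 'cegbeggegbbabfb')
  10 → (8, 'dfccegbeggegbbabfb')
  11 → (4, 'ebefdfccegbeggegbbabfb')
  12 → (6, 'efdfccegbeggegbbabfb')
  13 → (18, 'egbbabfb')
  14 → (12, 'egbeggegbbabfb')
  15 → (15, 'eggegbbabfb')
  16 → (24, 'fb')
  17 → (9, 'fccegbeggegbbabfb')
  18 → (7, 'fdfccegbeggegbbabfb')
  19 → (0, 'fgahebefdfccegbeggegbbabfb')
  20 → (1, 'gahebefdfccegbeggegbbabfb')
  21 → (19, 'gbbabfb')
  22 → (13, 'gbeggegbbabfb')
  23 → (17, 'gegbbabfb')
  24 → (16, 'ggegbbabfb')
  25 → (3, 'hebefdfccegbeggegbbabfb')

SA = [22, 2, 25, 21, 20, 5, 14, 23, 10, 11, 8, 4, 6, 18, 12, 15, 24, 9, 7, 0, 1, 19, 13, 17, 16, 3]
[i] adj suffixes → lcp
  [1] 22/2 → 1 ('a')
  [2] 2/25 → 0 ('')
  [3] 25/21 → 1 ('b')
  [4] 21/20 → 1 ('b')
  [5] 20/5 → 1 ('b')
  [6] 5/14 → 2 ('be')
  [7] 14/23 → 1 ('b')
  [8] 23/10 → 0 ('')
  [9] 10/11 → 1 ('c')
  [10] 11/8 → 0 ('')
  [11] 8/4 → 0 ('')
  [12] 4/6 → 1 ('e')
  [13] 6/18 → 1 ('e')
  [14] 18/12 → 3 ('egb')
  [15] 12/15 → 2 ('eg')
  [16] 15/24 → 0 ('')
  [17] 24/9 → 1 ('f')
  [18] 9/7 → 1 ('f')
  [19] 7/0 → 1 ('f')
  [20] 0/1 → 0 ('')
  [21] 1/19 → 1 ('g')
  [22] 19/13 → 2 ('gb')
  [23] 13/17 → 1 ('g')
  [24] 17/16 → 1 ('g')
  [25] 16/3 → 0 ('')

n(n+1)/2 = 26·27/2 = 351
Σ LCP = 0 + 1 + 0 + 1 + 1 + 1 + 2 + 1 + 0 + 1 + 0 + 0 + 1 + 1 + 3 + 2 + 0 + 1 + 1 + 1 + 0 + 1 + 2 + 1 + 1 + 0 = 23
distinct = 351 − 23 = 328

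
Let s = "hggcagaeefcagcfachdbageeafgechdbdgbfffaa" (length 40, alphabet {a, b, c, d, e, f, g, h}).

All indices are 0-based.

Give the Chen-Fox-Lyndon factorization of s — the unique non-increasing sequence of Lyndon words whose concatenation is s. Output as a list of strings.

["h", "g", "g", "c", "ag", "aeefcagcf", "achdbageeafgechdbdgbfff", "a", "a"]

emit factor 1: 'h' (i=0, period=1)
emit factor 2: 'g' (i=1, period=1)
emit factor 3: 'g' (i=2, period=1)
emit factor 4: 'c' (i=3, period=1)
emit factor 5: 'ag' (i=4, period=2)
emit factor 6: 'aeefcagcf' (i=6, period=9)
emit factor 7: 'achdbageeafgechdbdgbfff' (i=15, period=23)
emit factor 8: 'a' (i=38, period=1)
emit factor 9: 'a' (i=39, period=1)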